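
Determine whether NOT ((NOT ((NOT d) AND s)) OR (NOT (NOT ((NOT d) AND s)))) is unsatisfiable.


Truth table over {d, s}:
d | s | φ
---------
F | F | F
T | F | F
F | T | F
T | T | F
Every row is false.

Yes, it is a contradiction.


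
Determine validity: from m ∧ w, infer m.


This matches the form of conjunction elimination: the conclusion follows in every model of the premises.

Valid.


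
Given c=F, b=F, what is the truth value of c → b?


Implication is false only when antecedent is true and consequent is false.
Substitute: c=F, b=F.
F → F evaluates to T.

T


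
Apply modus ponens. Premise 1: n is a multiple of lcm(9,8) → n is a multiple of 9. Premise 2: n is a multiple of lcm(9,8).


Modus ponens: from (P → Q) and P, infer Q.
P = 'n is a multiple of lcm(9,8)' is asserted, and P → Q holds, so Q follows.

n is a multiple of 9.


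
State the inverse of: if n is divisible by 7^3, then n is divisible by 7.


The inverse of (P → Q) is (¬P → ¬Q). It is equivalent to the converse, not to the original.
Here P = 'n is divisible by 7^3' and Q = 'n is divisible by 7'.

If not (n is divisible by 7^3), then not (n is divisible by 7).


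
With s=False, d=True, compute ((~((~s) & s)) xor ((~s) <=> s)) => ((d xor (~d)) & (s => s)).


Substitute s=False, d=True:
… (earlier sub-steps elided)
(~s) & s = True & False = False
~((~s) & s) = True
~s = True
(~s) <=> s = True <=> False = False
(~((~s) & s)) xor ((~s) <=> s) = True xor False = True
~d = False
d xor (~d) = True xor False = True
s => s = False => False = True
(d xor (~d)) & (s => s) = True & True = True
((~((~s) & s)) xor ((~s) <=> s)) => ((d xor (~d)) & (s => s)) = True => True = True

True


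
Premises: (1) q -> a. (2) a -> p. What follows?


Hypothetical syllogism: from (P → Q) and (Q → R), infer (P → R).
Chain the two implications through the shared middle term 'a'.

q -> p


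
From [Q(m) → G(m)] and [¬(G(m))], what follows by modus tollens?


Modus tollens: from (P → Q) and ¬Q, infer ¬P.
Q = 'G(m)' is denied; since P → Q, P must also fail.

Not (Q(m)).


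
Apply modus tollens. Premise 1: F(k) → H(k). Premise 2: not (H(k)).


Modus tollens: from (P → Q) and ¬Q, infer ¬P.
Q = 'H(k)' is denied; since P → Q, P must also fail.

Not (F(k)).


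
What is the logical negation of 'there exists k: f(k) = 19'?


¬(for all x: φ) = there exists x: ¬φ, and ¬(there exists x: φ) = for all x: ¬φ.
Apply to the existential statement.

for all k: NOT(f(k) = 19)


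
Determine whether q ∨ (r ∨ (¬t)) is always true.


Build the truth table over {q, r, t}:
q | r | t | φ
-------------
F | F | F | T
T | F | F | T
F | T | F | T
T | T | F | T
F | F | T | F
T | F | T | T
F | T | T | T
T | T | T | T
Counterexample at row 5: with q=F, r=F, t=T, the formula is F.

No, it is not a tautology.


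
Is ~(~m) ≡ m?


Compare truth tables:
m | φ | ψ
---------
False | False | False
True | True | True
The columns φ and ψ agree on every row.

Yes, they are logically equivalent.


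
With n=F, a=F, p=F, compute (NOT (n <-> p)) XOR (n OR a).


Substitute n=F, a=F, p=F:
n <-> p = F <-> F = T
NOT (n <-> p) = F
n OR a = F OR F = F
(NOT (n <-> p)) XOR (n OR a) = F XOR F = F

F


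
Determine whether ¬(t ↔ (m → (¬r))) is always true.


Build the truth table over {m, r, t}:
m | r | t | φ
-------------
F | F | F | T
T | F | F | T
F | T | F | T
T | T | F | F
F | F | T | F
T | F | T | F
F | T | T | F
T | T | T | T
Counterexample at row 4: with m=T, r=T, t=F, the formula is F.

No, it is not a tautology.


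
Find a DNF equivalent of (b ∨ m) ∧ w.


Step 1: Distribute ∧ over ∨: (b ∨ m) ∧ w = (b ∧ w) ∨ (m ∧ w).

(b ∧ w) ∨ (m ∧ w)


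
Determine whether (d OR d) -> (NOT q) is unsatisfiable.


Truth table over {d, q}:
d | q | φ
---------
F | F | T
T | F | T
F | T | T
T | T | F
Satisfying assignment at row 1: d=F, q=F gives T.

No, it is not a contradiction.


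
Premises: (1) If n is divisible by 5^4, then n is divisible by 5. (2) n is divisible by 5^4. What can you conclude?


Modus ponens: from (P → Q) and P, infer Q.
P = 'n is divisible by 5^4' is asserted, and P → Q holds, so Q follows.

n is divisible by 5.


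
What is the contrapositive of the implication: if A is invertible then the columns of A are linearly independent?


The contrapositive of (P → Q) is (¬Q → ¬P); it is logically equivalent to the original.
Here P = 'A is invertible' and Q = 'the columns of A are linearly independent'.

If not (the columns of A are linearly independent), then not (A is invertible).


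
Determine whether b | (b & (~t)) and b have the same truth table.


Compare truth tables:
b | t | φ | ψ
-------------
False | False | False | False
True | False | True | True
False | True | False | False
True | True | True | True
The columns φ and ψ agree on every row.

Yes, they are logically equivalent.


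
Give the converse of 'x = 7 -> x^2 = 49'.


The converse of (P → Q) is (Q → P). It is not in general equivalent to the original.
Here P = 'x = 7' and Q = 'x^2 = 49'.

If x^2 = 49, then x = 7.


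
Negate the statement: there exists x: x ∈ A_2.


¬(for all x: φ) = there exists x: ¬φ, and ¬(there exists x: φ) = for all x: ¬φ.
Apply to the existential statement.

for all x: NOT(x ∈ A_2)


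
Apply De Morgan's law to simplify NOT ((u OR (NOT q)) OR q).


De Morgan: the negation of a disjunction is the conjunction of the negations.
Distribute NOT across OR, flipping it to AND, and negate each literal.

((NOT u) AND q) AND (NOT q)


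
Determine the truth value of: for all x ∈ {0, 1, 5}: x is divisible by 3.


Evaluate the predicate on each element: 0:T, 1:F, 5:F.
Counterexample x = 1 fails the predicate.

F


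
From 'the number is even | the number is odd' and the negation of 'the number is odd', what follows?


Disjunctive syllogism: from (P ∨ Q) and ¬P, infer Q.
One disjunct, 'the number is odd', is ruled out; the other must hold.

the number is even


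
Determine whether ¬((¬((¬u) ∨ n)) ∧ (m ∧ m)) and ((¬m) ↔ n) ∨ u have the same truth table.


Compare truth tables:
m | n | u | φ | ψ
-----------------
F | F | F | T | F
T | F | F | T | T
F | T | F | T | T
T | T | F | T | F
F | F | T | T | T
T | F | T | F | T
F | T | T | T | T
T | T | T | T | T
They differ at row 1 (m=F, n=F, u=F): φ=T but ψ=F.

No, they are not logically equivalent.


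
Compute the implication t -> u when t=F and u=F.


Implication is false only when antecedent is true and consequent is false.
Substitute: t=F, u=F.
F -> F evaluates to T.

T


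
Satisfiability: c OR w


Search for a satisfying assignment over {c, w}.
Try c=T, w=F: the formula evaluates to T.
A satisfying assignment exists.

Satisfiable.


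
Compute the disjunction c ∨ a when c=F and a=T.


Disjunction is false only when both operands are false.
Substitute: c=F, a=T.
F ∨ T evaluates to T.

T


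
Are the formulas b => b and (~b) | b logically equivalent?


Compare truth tables:
b | φ | ψ
---------
False | True | True
True | True | True
The columns φ and ψ agree on every row.

Yes, they are logically equivalent.


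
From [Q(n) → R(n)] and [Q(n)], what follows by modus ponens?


Modus ponens: from (P → Q) and P, infer Q.
P = 'Q(n)' is asserted, and P → Q holds, so Q follows.

R(n).


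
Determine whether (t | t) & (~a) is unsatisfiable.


Truth table over {a, t}:
a | t | φ
---------
False | False | False
True | False | False
False | True | True
True | True | False
Satisfying assignment at row 3: a=False, t=True gives True.

No, it is not a contradiction.


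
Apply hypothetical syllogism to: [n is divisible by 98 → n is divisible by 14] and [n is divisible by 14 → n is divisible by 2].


Hypothetical syllogism: from (P → Q) and (Q → R), infer (P → R).
Chain the two implications through the shared middle term 'n is divisible by 14'.

n is divisible by 98 → n is divisible by 2


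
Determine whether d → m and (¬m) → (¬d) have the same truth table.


Compare truth tables:
d | m | φ | ψ
-------------
F | F | T | T
T | F | F | F
F | T | T | T
T | T | T | T
The columns φ and ψ agree on every row.

Yes, they are logically equivalent.


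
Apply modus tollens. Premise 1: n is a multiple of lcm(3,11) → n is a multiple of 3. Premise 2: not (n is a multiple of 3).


Modus tollens: from (P → Q) and ¬Q, infer ¬P.
Q = 'n is a multiple of 3' is denied; since P → Q, P must also fail.

Not (n is a multiple of lcm(3,11)).


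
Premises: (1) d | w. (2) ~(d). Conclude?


Disjunctive syllogism: from (P ∨ Q) and ¬P, infer Q.
One disjunct, 'd', is ruled out; the other must hold.

w


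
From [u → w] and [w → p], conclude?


Hypothetical syllogism: from (P → Q) and (Q → R), infer (P → R).
Chain the two implications through the shared middle term 'w'.

u → p


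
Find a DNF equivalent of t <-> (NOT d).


Step 1: t ↔ (¬d) is true exactly when both agree: (t ∧ (¬d)) ∨ (¬t ∧ ¬(¬d)).
Step 2: Eliminate any double negations (¬¬X = X).

(t AND (NOT d)) OR ((NOT t) AND d)


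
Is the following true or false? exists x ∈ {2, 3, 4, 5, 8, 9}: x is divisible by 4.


Evaluate the predicate on each element: 2:False, 3:False, 4:True, 5:False, 8:True, 9:False.
Witness x = 4 satisfies the predicate.

True


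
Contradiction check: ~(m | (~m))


Truth table over {m}:
m | φ
-----
False | False
True | False
Every row is false.

Yes, it is a contradiction.


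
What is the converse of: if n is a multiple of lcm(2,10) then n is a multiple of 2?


The converse of (P → Q) is (Q → P). It is not in general equivalent to the original.
Here P = 'n is a multiple of lcm(2,10)' and Q = 'n is a multiple of 2'.

If n is a multiple of 2, then n is a multiple of lcm(2,10).


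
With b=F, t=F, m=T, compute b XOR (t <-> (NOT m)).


Substitute b=F, t=F, m=T:
NOT m = F
t <-> (NOT m) = F <-> F = T
b XOR (t <-> (NOT m)) = F XOR T = T

T


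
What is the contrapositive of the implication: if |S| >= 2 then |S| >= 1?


The contrapositive of (P → Q) is (¬Q → ¬P); it is logically equivalent to the original.
Here P = '|S| >= 2' and Q = '|S| >= 1'.

If not (|S| >= 1), then not (|S| >= 2).


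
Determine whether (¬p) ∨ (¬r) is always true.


Build the truth table over {p, r}:
p | r | φ
---------
F | F | T
T | F | T
F | T | T
T | T | F
Counterexample at row 4: with p=T, r=T, the formula is F.

No, it is not a tautology.


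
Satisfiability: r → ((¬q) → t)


Search for a satisfying assignment over {q, r, t}.
Try q=F, r=F, t=F: the formula evaluates to T.
A satisfying assignment exists.

Satisfiable.


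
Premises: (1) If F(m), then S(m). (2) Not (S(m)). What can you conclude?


Modus tollens: from (P → Q) and ¬Q, infer ¬P.
Q = 'S(m)' is denied; since P → Q, P must also fail.

Not (F(m)).


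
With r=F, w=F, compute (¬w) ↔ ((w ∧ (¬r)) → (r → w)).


Substitute r=F, w=F:
¬w = T
¬r = T
w ∧ (¬r) = F ∧ T = F
r → w = F → F = T
(w ∧ (¬r)) → (r → w) = F → T = T
(¬w) ↔ ((w ∧ (¬r)) → (r → w)) = T ↔ T = T

T


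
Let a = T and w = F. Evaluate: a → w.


Implication is false only when antecedent is true and consequent is false.
Substitute: a=T, w=F.
T → F evaluates to F.

F


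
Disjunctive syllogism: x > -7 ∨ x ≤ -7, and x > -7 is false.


Disjunctive syllogism: from (P ∨ Q) and ¬P, infer Q.
One disjunct, 'x > -7', is ruled out; the other must hold.

x ≤ -7


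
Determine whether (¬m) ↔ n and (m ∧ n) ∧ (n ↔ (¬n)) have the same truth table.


Compare truth tables:
m | n | φ | ψ
-------------
F | F | F | F
T | F | T | F
F | T | T | F
T | T | F | F
They differ at row 2 (m=T, n=F): φ=T but ψ=F.

No, they are not logically equivalent.


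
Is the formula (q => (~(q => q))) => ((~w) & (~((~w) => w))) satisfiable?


Search for a satisfying assignment over {q, w}.
Try q=False, w=False: the formula evaluates to True.
A satisfying assignment exists.

Satisfiable.


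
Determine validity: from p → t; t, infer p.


This is affirming the consequent (fallacy). There exist truth assignments where the premises are all true but the conclusion is false.

Invalid.


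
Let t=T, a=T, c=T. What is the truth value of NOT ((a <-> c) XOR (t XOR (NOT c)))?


Substitute t=T, a=T, c=T:
a <-> c = T <-> T = T
NOT c = F
t XOR (NOT c) = T XOR F = T
(a <-> c) XOR (t XOR (NOT c)) = T XOR T = F
NOT ((a <-> c) XOR (t XOR (NOT c))) = T

T


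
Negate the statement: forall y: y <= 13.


¬(forall x: φ) = exists x: ¬φ, and ¬(exists x: φ) = forall x: ¬φ.
Apply to the universal statement.

exists y: ~(y <= 13)


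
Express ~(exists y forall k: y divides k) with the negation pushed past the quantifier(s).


Negation flips each quantifier (∀↔∃) and negates the inner predicate.
¬(exists y forall k: φ) = forall y exists k: ¬φ.

forall y exists k: ~(y divides k)


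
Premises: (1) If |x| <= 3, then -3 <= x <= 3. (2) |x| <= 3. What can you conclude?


Modus ponens: from (P → Q) and P, infer Q.
P = '|x| <= 3' is asserted, and P → Q holds, so Q follows.

-3 <= x <= 3.


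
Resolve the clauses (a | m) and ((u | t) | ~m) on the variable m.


The clauses contain complementary literals m and ~m.
Resolution eliminates this pair and disjoins the remaining literals (merging duplicates).

((a | t) | u)


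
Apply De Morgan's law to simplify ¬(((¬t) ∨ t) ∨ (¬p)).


De Morgan: the negation of a disjunction is the conjunction of the negations.
Distribute ¬ across ∨, flipping it to ∧, and negate each literal.

(t ∧ (¬t)) ∧ p


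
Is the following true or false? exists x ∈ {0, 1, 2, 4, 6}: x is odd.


Evaluate the predicate on each element: 0:False, 1:True, 2:False, 4:False, 6:False.
Witness x = 1 satisfies the predicate.

True


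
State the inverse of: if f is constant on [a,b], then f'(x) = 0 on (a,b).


The inverse of (P → Q) is (¬P → ¬Q). It is equivalent to the converse, not to the original.
Here P = 'f is constant on [a,b]' and Q = 'f'(x) = 0 on (a,b)'.

If not (f is constant on [a,b]), then not (f'(x) = 0 on (a,b)).


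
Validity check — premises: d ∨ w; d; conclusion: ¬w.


This is affirming a disjunct (fallacy). There exist truth assignments where the premises are all true but the conclusion is false.

Invalid.


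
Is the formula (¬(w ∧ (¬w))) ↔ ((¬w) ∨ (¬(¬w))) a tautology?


Build the truth table over {w}:
w | φ
-----
F | T
T | T
Every row evaluates to true.

Yes, it is a tautology.


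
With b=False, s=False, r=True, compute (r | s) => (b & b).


Substitute b=False, s=False, r=True:
r | s = True | False = True
b & b = False & False = False
(r | s) => (b & b) = True => False = False

False


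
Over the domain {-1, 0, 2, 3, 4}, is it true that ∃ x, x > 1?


Evaluate the predicate on each element: -1:F, 0:F, 2:T, 3:T, 4:T.
Witness x = 2 satisfies the predicate.

T


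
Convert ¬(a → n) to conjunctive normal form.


Step 1: Rewrite a → n as ¬a ∨ n.
Step 2: Negate: ¬(¬a ∨ n) = a ∧ ¬n (De Morgan + double negation).

a ∧ (¬n)


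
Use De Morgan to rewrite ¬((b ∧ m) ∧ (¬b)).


De Morgan: the negation of a conjunction is the disjunction of the negations.
Distribute ¬ across ∧, flipping it to ∨, and negate each literal.

((¬b) ∨ (¬m)) ∨ b


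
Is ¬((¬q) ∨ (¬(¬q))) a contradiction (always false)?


Truth table over {q}:
q | φ
-----
F | F
T | F
Every row is false.

Yes, it is a contradiction.


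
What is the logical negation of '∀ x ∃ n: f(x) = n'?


Negation flips each quantifier (∀↔∃) and negates the inner predicate.
¬(∀ x ∃ n: φ) = ∃ x ∀ n: ¬φ.

∃ x ∀ n: ¬(f(x) = n)


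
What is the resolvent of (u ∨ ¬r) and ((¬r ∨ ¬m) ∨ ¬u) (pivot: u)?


The clauses contain complementary literals u and ¬u.
Resolution eliminates this pair and disjoins the remaining literals (merging duplicates).

(¬r ∨ ¬m)


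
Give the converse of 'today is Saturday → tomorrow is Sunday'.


The converse of (P → Q) is (Q → P). It is not in general equivalent to the original.
Here P = 'today is Saturday' and Q = 'tomorrow is Sunday'.

If tomorrow is Sunday, then today is Saturday.


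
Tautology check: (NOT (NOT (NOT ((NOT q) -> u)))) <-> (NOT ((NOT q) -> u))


Build the truth table over {q, u}:
q | u | φ
---------
F | F | T
T | F | T
F | T | T
T | T | T
Every row evaluates to true.

Yes, it is a tautology.


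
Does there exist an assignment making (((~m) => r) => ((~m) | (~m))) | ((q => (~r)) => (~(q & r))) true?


Search for a satisfying assignment over {m, q, r}.
Try m=False, q=False, r=False: the formula evaluates to True.
A satisfying assignment exists.

Satisfiable.


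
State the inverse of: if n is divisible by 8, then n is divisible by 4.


The inverse of (P → Q) is (¬P → ¬Q). It is equivalent to the converse, not to the original.
Here P = 'n is divisible by 8' and Q = 'n is divisible by 4'.

If not (n is divisible by 8), then not (n is divisible by 4).


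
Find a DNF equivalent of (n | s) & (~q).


Step 1: Distribute ∧ over ∨: (n ∨ s) ∧ (¬q) = (n ∧ (¬q)) ∨ (s ∧ (¬q)).

(n & (~q)) | (s & (~q))


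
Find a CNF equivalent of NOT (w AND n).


Step 1: Apply De Morgan: ¬(w ∧ n) = ¬w ∨ ¬n.

(NOT w) OR (NOT n)


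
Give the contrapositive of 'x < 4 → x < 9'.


The contrapositive of (P → Q) is (¬Q → ¬P); it is logically equivalent to the original.
Here P = 'x < 4' and Q = 'x < 9'.

If not (x < 9), then not (x < 4).


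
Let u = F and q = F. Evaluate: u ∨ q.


Disjunction is false only when both operands are false.
Substitute: u=F, q=F.
F ∨ F evaluates to F.

F


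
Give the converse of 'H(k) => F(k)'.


The converse of (P → Q) is (Q → P). It is not in general equivalent to the original.
Here P = 'H(k)' and Q = 'F(k)'.

If F(k), then H(k).


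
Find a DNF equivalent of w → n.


Step 1: Rewrite w → n as ¬w ∨ n.

(¬w) ∨ n


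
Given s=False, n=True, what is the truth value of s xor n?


Exclusive or is true when exactly one operand is true.
Substitute: s=False, n=True.
False xor True evaluates to True.

True


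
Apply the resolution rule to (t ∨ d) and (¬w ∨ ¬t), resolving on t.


The clauses contain complementary literals t and ¬t.
Resolution eliminates this pair and disjoins the remaining literals (merging duplicates).

(d ∨ ¬w)


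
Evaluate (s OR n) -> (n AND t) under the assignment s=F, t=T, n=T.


Substitute s=F, t=T, n=T:
s OR n = F OR T = T
n AND t = T AND T = T
(s OR n) -> (n AND t) = T -> T = T

T


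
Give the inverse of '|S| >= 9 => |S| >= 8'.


The inverse of (P → Q) is (¬P → ¬Q). It is equivalent to the converse, not to the original.
Here P = '|S| >= 9' and Q = '|S| >= 8'.

If not (|S| >= 9), then not (|S| >= 8).


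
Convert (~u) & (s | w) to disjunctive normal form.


Step 1: Distribute ∧ over ∨: (¬u) ∧ (s ∨ w) = ((¬u) ∧ s) ∨ ((¬u) ∧ w).

((~u) & s) | ((~u) & w)


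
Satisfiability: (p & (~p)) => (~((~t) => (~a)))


Search for a satisfying assignment over {a, p, t}.
Try a=False, p=False, t=False: the formula evaluates to True.
A satisfying assignment exists.

Satisfiable.


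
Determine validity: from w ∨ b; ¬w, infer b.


This matches the form of disjunctive syllogism: the conclusion follows in every model of the premises.

Valid.


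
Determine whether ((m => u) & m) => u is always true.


Build the truth table over {m, u}:
m | u | φ
---------
False | False | True
True | False | True
False | True | True
True | True | True
Every row evaluates to true.

Yes, it is a tautology.


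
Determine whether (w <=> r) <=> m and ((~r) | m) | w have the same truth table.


Compare truth tables:
m | r | w | φ | ψ
-----------------
False | False | False | False | True
True | False | False | True | True
False | True | False | True | False
True | True | False | False | True
False | False | True | True | True
True | False | True | False | True
False | True | True | False | True
True | True | True | True | True
They differ at row 1 (m=False, r=False, w=False): φ=False but ψ=True.

No, they are not logically equivalent.


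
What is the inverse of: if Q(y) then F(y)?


The inverse of (P → Q) is (¬P → ¬Q). It is equivalent to the converse, not to the original.
Here P = 'Q(y)' and Q = 'F(y)'.

If not (Q(y)), then not (F(y)).


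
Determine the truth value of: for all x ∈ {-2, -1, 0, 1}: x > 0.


Evaluate the predicate on each element: -2:F, -1:F, 0:F, 1:T.
Counterexample x = -2 fails the predicate.

F


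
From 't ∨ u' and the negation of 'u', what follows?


Disjunctive syllogism: from (P ∨ Q) and ¬P, infer Q.
One disjunct, 'u', is ruled out; the other must hold.

t


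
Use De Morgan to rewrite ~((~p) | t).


De Morgan: the negation of a disjunction is the conjunction of the negations.
Distribute ~ across |, flipping it to &, and negate each literal.

p & (~t)


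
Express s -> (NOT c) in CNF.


Step 1: Rewrite s → (¬c) as ¬s ∨ (¬c).

(NOT s) OR (NOT c)


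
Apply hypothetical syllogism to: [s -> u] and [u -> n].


Hypothetical syllogism: from (P → Q) and (Q → R), infer (P → R).
Chain the two implications through the shared middle term 'u'.

s -> n


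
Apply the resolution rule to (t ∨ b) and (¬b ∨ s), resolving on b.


The clauses contain complementary literals b and ¬b.
Resolution eliminates this pair and disjoins the remaining literals (merging duplicates).

(t ∨ s)


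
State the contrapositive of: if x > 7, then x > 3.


The contrapositive of (P → Q) is (¬Q → ¬P); it is logically equivalent to the original.
Here P = 'x > 7' and Q = 'x > 3'.

If not (x > 3), then not (x > 7).


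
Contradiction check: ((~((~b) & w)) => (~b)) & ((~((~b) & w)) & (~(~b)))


Truth table over {b, w}:
b | w | φ
---------
False | False | False
True | False | False
False | True | False
True | True | False
Every row is false.

Yes, it is a contradiction.


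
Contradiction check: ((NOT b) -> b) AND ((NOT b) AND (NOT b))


Truth table over {b}:
b | φ
-----
F | F
T | F
Every row is false.

Yes, it is a contradiction.


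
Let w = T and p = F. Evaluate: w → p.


Implication is false only when antecedent is true and consequent is false.
Substitute: w=T, p=F.
T → F evaluates to F.

F


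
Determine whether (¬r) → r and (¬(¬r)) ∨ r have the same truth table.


Compare truth tables:
r | φ | ψ
---------
F | F | F
T | T | T
The columns φ and ψ agree on every row.

Yes, they are logically equivalent.


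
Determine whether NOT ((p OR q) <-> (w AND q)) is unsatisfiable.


Truth table over {p, q, w}:
p | q | w | φ
-------------
F | F | F | F
T | F | F | T
F | T | F | T
T | T | F | T
F | F | T | F
T | F | T | T
F | T | T | F
T | T | T | F
Satisfying assignment at row 2: p=T, q=F, w=F gives T.

No, it is not a contradiction.


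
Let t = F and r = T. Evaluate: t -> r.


Implication is false only when antecedent is true and consequent is false.
Substitute: t=F, r=T.
F -> T evaluates to T.

T


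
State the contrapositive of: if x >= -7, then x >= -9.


The contrapositive of (P → Q) is (¬Q → ¬P); it is logically equivalent to the original.
Here P = 'x >= -7' and Q = 'x >= -9'.

If not (x >= -9), then not (x >= -7).


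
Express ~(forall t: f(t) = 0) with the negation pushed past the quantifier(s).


¬(forall x: φ) = exists x: ¬φ, and ¬(exists x: φ) = forall x: ¬φ.
Apply to the universal statement.

exists t: ~(f(t) = 0)


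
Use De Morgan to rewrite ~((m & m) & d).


De Morgan: the negation of a conjunction is the disjunction of the negations.
Distribute ~ across &, flipping it to |, and negate each literal.

((~m) | (~m)) | (~d)


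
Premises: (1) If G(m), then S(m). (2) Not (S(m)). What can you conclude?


Modus tollens: from (P → Q) and ¬Q, infer ¬P.
Q = 'S(m)' is denied; since P → Q, P must also fail.

Not (G(m)).


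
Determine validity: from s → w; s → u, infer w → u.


This is (no valid rule). There exist truth assignments where the premises are all true but the conclusion is false.

Invalid.


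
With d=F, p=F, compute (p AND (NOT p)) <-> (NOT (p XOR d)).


Substitute d=F, p=F:
NOT p = T
p AND (NOT p) = F AND T = F
p XOR d = F XOR F = F
NOT (p XOR d) = T
(p AND (NOT p)) <-> (NOT (p XOR d)) = F <-> T = F

F


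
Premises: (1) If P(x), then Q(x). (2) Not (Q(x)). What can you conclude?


Modus tollens: from (P → Q) and ¬Q, infer ¬P.
Q = 'Q(x)' is denied; since P → Q, P must also fail.

Not (P(x)).


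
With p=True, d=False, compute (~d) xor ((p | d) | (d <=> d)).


Substitute p=True, d=False:
~d = True
p | d = True | False = True
d <=> d = False <=> False = True
(p | d) | (d <=> d) = True | True = True
(~d) xor ((p | d) | (d <=> d)) = True xor True = False

False


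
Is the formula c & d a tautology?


Build the truth table over {c, d}:
c | d | φ
---------
False | False | False
True | False | False
False | True | False
True | True | True
Counterexample at row 1: with c=False, d=False, the formula is False.

No, it is not a tautology.


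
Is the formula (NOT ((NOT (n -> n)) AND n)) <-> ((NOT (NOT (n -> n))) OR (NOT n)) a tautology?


Build the truth table over {n}:
n | φ
-----
F | T
T | T
Every row evaluates to true.

Yes, it is a tautology.


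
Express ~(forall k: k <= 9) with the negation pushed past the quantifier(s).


¬(forall x: φ) = exists x: ¬φ, and ¬(exists x: φ) = forall x: ¬φ.
Apply to the universal statement.

exists k: ~(k <= 9)


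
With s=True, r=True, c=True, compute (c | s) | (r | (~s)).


Substitute s=True, r=True, c=True:
c | s = True | True = True
~s = False
r | (~s) = True | False = True
(c | s) | (r | (~s)) = True | True = True

True


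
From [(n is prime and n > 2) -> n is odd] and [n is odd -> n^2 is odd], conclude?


Hypothetical syllogism: from (P → Q) and (Q → R), infer (P → R).
Chain the two implications through the shared middle term 'n is odd'.

(n is prime and n > 2) -> n^2 is odd


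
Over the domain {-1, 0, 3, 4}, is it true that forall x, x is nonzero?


Evaluate the predicate on each element: -1:True, 0:False, 3:True, 4:True.
Counterexample x = 0 fails the predicate.

False


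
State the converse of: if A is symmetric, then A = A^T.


The converse of (P → Q) is (Q → P). It is not in general equivalent to the original.
Here P = 'A is symmetric' and Q = 'A = A^T'.

If A = A^T, then A is symmetric.


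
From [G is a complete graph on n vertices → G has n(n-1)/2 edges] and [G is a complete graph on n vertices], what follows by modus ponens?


Modus ponens: from (P → Q) and P, infer Q.
P = 'G is a complete graph on n vertices' is asserted, and P → Q holds, so Q follows.

G has n(n-1)/2 edges.


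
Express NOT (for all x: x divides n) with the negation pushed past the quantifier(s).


¬(for all x: φ) = there exists x: ¬φ, and ¬(there exists x: φ) = for all x: ¬φ.
Apply to the universal statement.

there exists x: NOT(x divides n)


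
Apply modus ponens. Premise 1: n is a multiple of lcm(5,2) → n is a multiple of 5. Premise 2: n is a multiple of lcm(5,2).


Modus ponens: from (P → Q) and P, infer Q.
P = 'n is a multiple of lcm(5,2)' is asserted, and P → Q holds, so Q follows.

n is a multiple of 5.


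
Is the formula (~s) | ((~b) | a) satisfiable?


Search for a satisfying assignment over {a, b, s}.
Try a=False, b=False, s=False: the formula evaluates to True.
A satisfying assignment exists.

Satisfiable.


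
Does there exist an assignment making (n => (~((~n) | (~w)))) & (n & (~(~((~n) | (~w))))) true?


Check all 4 assignments over {n, w}:
n | w | φ
---------
False | False | False
True | False | False
False | True | False
True | True | False
No assignment makes the formula true.

Unsatisfiable.


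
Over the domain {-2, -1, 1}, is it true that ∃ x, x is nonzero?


Evaluate the predicate on each element: -2:T, -1:T, 1:T.
Witness x = -2 satisfies the predicate.

T


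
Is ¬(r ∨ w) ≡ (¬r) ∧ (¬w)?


Compare truth tables:
r | w | φ | ψ
-------------
F | F | T | T
T | F | F | F
F | T | F | F
T | T | F | F
The columns φ and ψ agree on every row.

Yes, they are logically equivalent.


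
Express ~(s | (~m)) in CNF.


Step 1: Apply De Morgan: ¬(s ∨ (¬m)) = ¬s ∧ ¬(¬m).
Step 2: Eliminate any double negations (¬¬X = X).

(~s) & m


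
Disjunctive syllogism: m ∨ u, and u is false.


Disjunctive syllogism: from (P ∨ Q) and ¬P, infer Q.
One disjunct, 'u', is ruled out; the other must hold.

m


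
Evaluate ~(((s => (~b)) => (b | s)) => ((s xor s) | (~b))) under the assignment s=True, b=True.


Substitute s=True, b=True:
~b = False
s => (~b) = True => False = False
b | s = True | True = True
(s => (~b)) => (b | s) = False => True = True
s xor s = True xor True = False
~b = False
(s xor s) | (~b) = False | False = False
((s => (~b)) => (b | s)) => ((s xor s) | (~b)) = True => False = False
~(((s => (~b)) => (b | s)) => ((s xor s) | (~b))) = True

True


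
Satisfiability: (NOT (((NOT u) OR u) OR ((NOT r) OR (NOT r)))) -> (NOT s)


Search for a satisfying assignment over {r, s, u}.
Try r=F, s=F, u=F: the formula evaluates to T.
A satisfying assignment exists.

Satisfiable.


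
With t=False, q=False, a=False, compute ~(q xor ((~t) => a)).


Substitute t=False, q=False, a=False:
~t = True
(~t) => a = True => False = False
q xor ((~t) => a) = False xor False = False
~(q xor ((~t) => a)) = True

True


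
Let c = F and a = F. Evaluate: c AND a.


Conjunction is true only when both operands are true.
Substitute: c=F, a=F.
F AND F evaluates to F.

F


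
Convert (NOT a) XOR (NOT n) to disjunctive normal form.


Step 1: (¬a) ⊕ (¬n) is true exactly when they disagree: ((¬a) ∧ ¬(¬n)) ∨ (¬(¬a) ∧ (¬n)).
Step 2: Eliminate any double negations (¬¬X = X).

((NOT a) AND n) OR (a AND (NOT n))


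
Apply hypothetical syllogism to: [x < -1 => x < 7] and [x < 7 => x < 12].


Hypothetical syllogism: from (P → Q) and (Q → R), infer (P → R).
Chain the two implications through the shared middle term 'x < 7'.

x < -1 => x < 12


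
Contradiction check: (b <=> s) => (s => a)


Truth table over {a, b, s}:
a | b | s | φ
-------------
False | False | False | True
True | False | False | True
False | True | False | True
True | True | False | True
False | False | True | True
True | False | True | True
False | True | True | False
True | True | True | True
Satisfying assignment at row 1: a=False, b=False, s=False gives True.

No, it is not a contradiction.


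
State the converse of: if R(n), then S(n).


The converse of (P → Q) is (Q → P). It is not in general equivalent to the original.
Here P = 'R(n)' and Q = 'S(n)'.

If S(n), then R(n).


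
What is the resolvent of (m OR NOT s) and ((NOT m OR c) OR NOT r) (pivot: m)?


The clauses contain complementary literals m and NOTm.
Resolution eliminates this pair and disjoins the remaining literals (merging duplicates).

((NOT s OR NOT r) OR c)


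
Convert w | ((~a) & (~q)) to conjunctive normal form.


Step 1: Distribute ∨ over ∧: w ∨ ((¬a) ∧ (¬q)) = (w ∨ (¬a)) ∧ (w ∨ (¬q)).

(w | (~a)) & (w | (~q))


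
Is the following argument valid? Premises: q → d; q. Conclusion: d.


This matches the form of modus ponens: the conclusion follows in every model of the premises.

Valid.


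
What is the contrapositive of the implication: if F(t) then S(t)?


The contrapositive of (P → Q) is (¬Q → ¬P); it is logically equivalent to the original.
Here P = 'F(t)' and Q = 'S(t)'.

If not (S(t)), then not (F(t)).


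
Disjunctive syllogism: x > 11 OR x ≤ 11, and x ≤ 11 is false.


Disjunctive syllogism: from (P ∨ Q) and ¬P, infer Q.
One disjunct, 'x ≤ 11', is ruled out; the other must hold.

x > 11


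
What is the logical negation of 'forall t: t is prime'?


¬(forall x: φ) = exists x: ¬φ, and ¬(exists x: φ) = forall x: ¬φ.
Apply to the universal statement.

exists t: ~(t is prime)


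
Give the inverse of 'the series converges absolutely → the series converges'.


The inverse of (P → Q) is (¬P → ¬Q). It is equivalent to the converse, not to the original.
Here P = 'the series converges absolutely' and Q = 'the series converges'.

If not (the series converges absolutely), then not (the series converges).


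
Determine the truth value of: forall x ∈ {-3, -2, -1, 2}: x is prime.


Evaluate the predicate on each element: -3:False, -2:False, -1:False, 2:True.
Counterexample x = -3 fails the predicate.

False


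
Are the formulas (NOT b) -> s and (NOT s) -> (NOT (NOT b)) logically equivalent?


Compare truth tables:
b | s | φ | ψ
-------------
F | F | F | F
T | F | T | T
F | T | T | T
T | T | T | T
The columns φ and ψ agree on every row.

Yes, they are logically equivalent.


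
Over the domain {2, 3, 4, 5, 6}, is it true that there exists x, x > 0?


Evaluate the predicate on each element: 2:T, 3:T, 4:T, 5:T, 6:T.
Witness x = 2 satisfies the predicate.

T


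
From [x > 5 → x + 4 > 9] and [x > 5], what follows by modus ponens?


Modus ponens: from (P → Q) and P, infer Q.
P = 'x > 5' is asserted, and P → Q holds, so Q follows.

x + 4 > 9.


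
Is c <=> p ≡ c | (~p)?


Compare truth tables:
c | p | φ | ψ
-------------
False | False | True | True
True | False | False | True
False | True | False | False
True | True | True | True
They differ at row 2 (c=True, p=False): φ=False but ψ=True.

No, they are not logically equivalent.


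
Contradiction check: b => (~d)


Truth table over {b, d}:
b | d | φ
---------
False | False | True
True | False | True
False | True | True
True | True | False
Satisfying assignment at row 1: b=False, d=False gives True.

No, it is not a contradiction.


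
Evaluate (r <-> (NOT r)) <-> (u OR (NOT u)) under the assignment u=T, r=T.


Substitute u=T, r=T:
NOT r = F
r <-> (NOT r) = T <-> F = F
NOT u = F
u OR (NOT u) = T OR F = T
(r <-> (NOT r)) <-> (u OR (NOT u)) = F <-> T = F

F


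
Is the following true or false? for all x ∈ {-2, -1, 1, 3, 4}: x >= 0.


Evaluate the predicate on each element: -2:F, -1:F, 1:T, 3:T, 4:T.
Counterexample x = -2 fails the predicate.

F


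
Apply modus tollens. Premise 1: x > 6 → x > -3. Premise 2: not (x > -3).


Modus tollens: from (P → Q) and ¬Q, infer ¬P.
Q = 'x > -3' is denied; since P → Q, P must also fail.

Not (x > 6).


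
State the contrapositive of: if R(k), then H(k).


The contrapositive of (P → Q) is (¬Q → ¬P); it is logically equivalent to the original.
Here P = 'R(k)' and Q = 'H(k)'.

If not (H(k)), then not (R(k)).


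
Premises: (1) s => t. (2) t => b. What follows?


Hypothetical syllogism: from (P → Q) and (Q → R), infer (P → R).
Chain the two implications through the shared middle term 't'.

s => b


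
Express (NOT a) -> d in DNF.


Step 1: Rewrite (¬a) → d as ¬(¬a) ∨ d.
Step 2: Eliminate any double negations (¬¬X = X).

a OR d


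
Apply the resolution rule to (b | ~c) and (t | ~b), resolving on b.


The clauses contain complementary literals b and ~b.
Resolution eliminates this pair and disjoins the remaining literals (merging duplicates).

(~c | t)


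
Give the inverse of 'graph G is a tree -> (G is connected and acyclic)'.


The inverse of (P → Q) is (¬P → ¬Q). It is equivalent to the converse, not to the original.
Here P = 'graph G is a tree' and Q = '(G is connected and acyclic)'.

If not (graph G is a tree), then not ((G is connected and acyclic)).


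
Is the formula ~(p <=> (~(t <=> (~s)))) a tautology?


Build the truth table over {p, s, t}:
p | s | t | φ
-------------
False | False | False | True
True | False | False | False
False | True | False | False
True | True | False | True
False | False | True | False
True | False | True | True
False | True | True | True
True | True | True | False
Counterexample at row 2: with p=True, s=False, t=False, the formula is False.

No, it is not a tautology.


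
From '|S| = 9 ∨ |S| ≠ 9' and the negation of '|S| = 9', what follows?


Disjunctive syllogism: from (P ∨ Q) and ¬P, infer Q.
One disjunct, '|S| = 9', is ruled out; the other must hold.

|S| ≠ 9


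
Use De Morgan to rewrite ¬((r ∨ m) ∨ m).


De Morgan: the negation of a disjunction is the conjunction of the negations.
Distribute ¬ across ∨, flipping it to ∧, and negate each literal.

((¬r) ∧ (¬m)) ∧ (¬m)


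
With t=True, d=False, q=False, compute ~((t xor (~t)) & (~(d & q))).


Substitute t=True, d=False, q=False:
~t = False
t xor (~t) = True xor False = True
d & q = False & False = False
~(d & q) = True
(t xor (~t)) & (~(d & q)) = True & True = True
~((t xor (~t)) & (~(d & q))) = False

False


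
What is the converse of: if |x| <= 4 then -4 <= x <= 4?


The converse of (P → Q) is (Q → P). It is not in general equivalent to the original.
Here P = '|x| <= 4' and Q = '-4 <= x <= 4'.

If -4 <= x <= 4, then |x| <= 4.


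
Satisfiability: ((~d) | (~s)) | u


Search for a satisfying assignment over {d, s, u}.
Try d=False, s=False, u=False: the formula evaluates to True.
A satisfying assignment exists.

Satisfiable.


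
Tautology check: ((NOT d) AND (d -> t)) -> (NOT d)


Build the truth table over {d, t}:
d | t | φ
---------
F | F | T
T | F | T
F | T | T
T | T | T
Every row evaluates to true.

Yes, it is a tautology.


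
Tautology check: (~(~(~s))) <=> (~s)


Build the truth table over {s}:
s | φ
-----
False | True
True | True
Every row evaluates to true.

Yes, it is a tautology.


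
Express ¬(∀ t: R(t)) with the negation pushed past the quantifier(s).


¬(∀ x: φ) = ∃ x: ¬φ, and ¬(∃ x: φ) = ∀ x: ¬φ.
Apply to the universal statement.

∃ t: ¬(R(t))


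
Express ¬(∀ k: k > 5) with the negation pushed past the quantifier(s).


¬(∀ x: φ) = ∃ x: ¬φ, and ¬(∃ x: φ) = ∀ x: ¬φ.
Apply to the universal statement.

∃ k: ¬(k > 5)


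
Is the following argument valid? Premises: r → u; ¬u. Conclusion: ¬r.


This matches the form of modus tollens: the conclusion follows in every model of the premises.

Valid.


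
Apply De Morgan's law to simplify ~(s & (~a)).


De Morgan: the negation of a conjunction is the disjunction of the negations.
Distribute ~ across &, flipping it to |, and negate each literal.

(~s) | a


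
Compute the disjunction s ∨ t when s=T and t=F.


Disjunction is false only when both operands are false.
Substitute: s=T, t=F.
T ∨ F evaluates to T.

T


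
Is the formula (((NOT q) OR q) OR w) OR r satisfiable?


Search for a satisfying assignment over {q, r, w}.
Try q=F, r=F, w=F: the formula evaluates to T.
A satisfying assignment exists.

Satisfiable.


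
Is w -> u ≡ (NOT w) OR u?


Compare truth tables:
u | w | φ | ψ
-------------
F | F | T | T
T | F | T | T
F | T | F | F
T | T | T | T
The columns φ and ψ agree on every row.

Yes, they are logically equivalent.


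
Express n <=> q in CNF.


Step 1: Rewrite n ↔ q as (n → q) ∧ (q → n).
Step 2: Rewrite each implication as a disjunction.

((~n) | q) & ((~q) | n)


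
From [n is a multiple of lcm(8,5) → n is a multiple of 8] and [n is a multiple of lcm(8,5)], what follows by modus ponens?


Modus ponens: from (P → Q) and P, infer Q.
P = 'n is a multiple of lcm(8,5)' is asserted, and P → Q holds, so Q follows.

n is a multiple of 8.
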